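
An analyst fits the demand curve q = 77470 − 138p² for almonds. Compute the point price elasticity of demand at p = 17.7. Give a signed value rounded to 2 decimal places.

-2.53

dq/dp = −2·138·p = -4885.2. At p = 17.7, q = 34235.98.
Ed = (dq/dp)·(p/q) = (-4885.2) × (17.7/34235.98) = -2.5256…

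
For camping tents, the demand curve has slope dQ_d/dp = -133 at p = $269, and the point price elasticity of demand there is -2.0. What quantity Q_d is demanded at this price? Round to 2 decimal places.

Ed = (dQ_d/dp)·(p/Q_d) ⇒ Q_d = (dQ_d/dp)·p/Ed = (-133)·269/(-2.0) = 17888.5

17888.50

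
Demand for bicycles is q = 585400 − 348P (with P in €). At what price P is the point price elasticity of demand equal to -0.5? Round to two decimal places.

Ed = −348P/(585400 − 348P). Set this equal to -0.5:
348P = 0.5·(585400 − 348P) ⇒ 348P(1 + 0.5) = 0.5·585400
P = 0.5·585400 / (348·1.5) = 560.7279…

560.73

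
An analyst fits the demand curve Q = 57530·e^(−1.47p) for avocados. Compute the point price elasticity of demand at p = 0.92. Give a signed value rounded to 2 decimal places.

-1.35

dQ/dp = −1.47·Q = -21871.2. At p = 0.92, Q = 14878.3.
Ed = (dQ/dp)·(p/Q) = (-21871.2) × (0.92/14878.3) = -1.3524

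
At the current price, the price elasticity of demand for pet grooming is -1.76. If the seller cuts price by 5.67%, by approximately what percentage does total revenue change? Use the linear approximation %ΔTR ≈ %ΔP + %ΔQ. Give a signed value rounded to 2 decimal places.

%ΔQ ≈ Ed × %ΔP = (-1.76) × (-5.67%) = +9.9792%
%ΔTR ≈ %ΔP + %ΔQ = (-5.67%) + (+9.9792%) = +4.3092%

+4.31%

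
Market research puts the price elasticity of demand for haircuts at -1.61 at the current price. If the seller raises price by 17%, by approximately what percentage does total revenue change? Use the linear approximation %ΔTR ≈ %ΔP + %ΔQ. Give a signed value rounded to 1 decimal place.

%ΔQ ≈ Ed × %ΔP = (-1.61) × (+17%) = -27.3700%
%ΔTR ≈ %ΔP + %ΔQ = (+17%) + (-27.3700%) = -10.3700%

-10.4%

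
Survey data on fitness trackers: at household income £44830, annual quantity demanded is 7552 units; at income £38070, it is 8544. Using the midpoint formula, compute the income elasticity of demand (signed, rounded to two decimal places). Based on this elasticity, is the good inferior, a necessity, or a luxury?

%ΔQ = (8544 − 7552)/[( 7552 + 8544)/2] = 992/8048 = 0.123260…
%ΔIncome = (38070 − 44830)/[( 44830 + 38070)/2] = -6760/41450 = -0.163088…
E_income = (992/8048) / (-6760/41450) = -0.7557…
E_income < 0 ⇒ inferior good.

-0.76; inferior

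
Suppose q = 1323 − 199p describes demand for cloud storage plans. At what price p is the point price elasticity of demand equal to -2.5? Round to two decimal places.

Ed = −199p/(1323 − 199p). Set this equal to -2.5:
199p = 2.5·(1323 − 199p) ⇒ 199p(1 + 2.5) = 2.5·1323
p = 2.5·1323 / (199·3.5) = 4.7487…

4.75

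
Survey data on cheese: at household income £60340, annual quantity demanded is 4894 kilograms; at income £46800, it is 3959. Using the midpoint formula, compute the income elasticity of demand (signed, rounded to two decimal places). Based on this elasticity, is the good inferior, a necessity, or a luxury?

0.84; necessity

%ΔQ = (3959 − 4894)/[( 4894 + 3959)/2] = -935/4426.5 = -0.211227…
%ΔIncome = (46800 − 60340)/[( 60340 + 46800)/2] = -13540/53570 = -0.252753…
E_income = (-935/4426.5) / (-13540/53570) = 0.8357…
0 < E_income < 1 ⇒ normal good, necessity.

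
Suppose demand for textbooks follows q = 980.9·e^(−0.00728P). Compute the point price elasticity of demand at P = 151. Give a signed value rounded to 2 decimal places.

-1.10

dq/dP = −0.00728·q = -2.37873. At P = 151, q = 326.748.
Ed = (dq/dP)·(P/q) = (-2.37873) × (151/326.748) = -1.0992…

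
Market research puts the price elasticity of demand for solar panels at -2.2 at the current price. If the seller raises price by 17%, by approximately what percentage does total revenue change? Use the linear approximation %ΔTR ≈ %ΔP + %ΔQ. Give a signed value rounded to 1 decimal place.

%ΔQ ≈ Ed × %ΔP = (-2.2) × (+17%) = -37.4000%
%ΔTR ≈ %ΔP + %ΔQ = (+17%) + (-37.4000%) = -20.4000%

-20.4%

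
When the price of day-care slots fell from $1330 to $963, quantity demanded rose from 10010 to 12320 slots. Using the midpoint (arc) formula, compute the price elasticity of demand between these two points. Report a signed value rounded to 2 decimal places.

-0.65

%ΔQ = (12320 − 10010) / [(10010 + 12320)/2] = 2310/11165 = 0.206896…
%ΔP = (963 − 1330) / [(1330 + 963)/2] = -367/1146.5 = -0.320104…
Arc Ed = %ΔQ / %ΔP = (2310/11165) / (-367/1146.5) = -0.6463…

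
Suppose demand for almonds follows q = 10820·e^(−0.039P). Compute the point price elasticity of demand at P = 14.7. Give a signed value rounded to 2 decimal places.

dq/dP = −0.039·q = -237.854. At P = 14.7, q = 6098.83.
Ed = (dq/dP)·(P/q) = (-237.854) × (14.7/6098.83) = -0.5733

-0.57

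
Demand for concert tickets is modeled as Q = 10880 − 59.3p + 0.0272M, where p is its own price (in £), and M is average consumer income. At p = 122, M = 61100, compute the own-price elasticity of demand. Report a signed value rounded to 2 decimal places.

-1.36

At the given values, Q = 10880 − 59.3(122) + 0.0272(61100) = 5307.32.
∂Q/∂p = −59.3.
E = (-59.3) × (122/5307.32) = -1.3631…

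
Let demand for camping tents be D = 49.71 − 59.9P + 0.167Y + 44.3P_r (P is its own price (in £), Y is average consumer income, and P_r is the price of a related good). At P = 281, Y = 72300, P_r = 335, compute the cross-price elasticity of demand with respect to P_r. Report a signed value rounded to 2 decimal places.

1.46

At the given values, D = 49.71 − 59.9(281) + 0.167(72300) + 44.3(335) = 10132.41.
∂D/∂P_r = 44.3.
E = (44.3) × (335/10132.41) = 1.4646…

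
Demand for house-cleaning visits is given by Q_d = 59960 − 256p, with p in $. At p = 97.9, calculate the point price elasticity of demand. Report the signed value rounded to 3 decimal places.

dQ_d/dp = −256. At p = 97.9, Q_d = 59960 − 256(97.9) = 34897.6.
Ed = (dQ_d/dp)·(p/Q_d) = −256 × (97.9/34897.6) = -0.71816…

-0.718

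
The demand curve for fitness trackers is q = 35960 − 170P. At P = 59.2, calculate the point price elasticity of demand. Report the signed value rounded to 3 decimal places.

-0.389

dq/dP = −170. At P = 59.2, q = 35960 − 170(59.2) = 25896.
Ed = (dq/dP)·(P/q) = −170 × (59.2/25896) = -0.38863…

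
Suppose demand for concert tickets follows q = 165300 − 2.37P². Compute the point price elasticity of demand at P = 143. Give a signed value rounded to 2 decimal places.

dq/dP = −2·2.37·P = -677.82. At P = 143, q = 116835.87.
Ed = (dq/dP)·(P/q) = (-677.82) × (143/116835.87) = -0.8296…

-0.83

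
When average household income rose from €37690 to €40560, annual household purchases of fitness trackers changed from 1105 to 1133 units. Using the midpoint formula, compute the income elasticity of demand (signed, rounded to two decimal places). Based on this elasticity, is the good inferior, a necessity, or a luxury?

%ΔQ = (1133 − 1105)/[( 1105 + 1133)/2] = 28/1119 = 0.025022…
%ΔIncome = (40560 − 37690)/[( 37690 + 40560)/2] = 2870/39125 = 0.073354…
E_income = (28/1119) / (2870/39125) = 0.3411…
0 < E_income < 1 ⇒ normal good, necessity.

0.34; necessity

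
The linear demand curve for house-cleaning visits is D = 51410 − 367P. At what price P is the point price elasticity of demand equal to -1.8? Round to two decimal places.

90.05

Ed = −367P/(51410 − 367P). Set this equal to -1.8:
367P = 1.8·(51410 − 367P) ⇒ 367P(1 + 1.8) = 1.8·51410
P = 1.8·51410 / (367·2.8) = 90.0525…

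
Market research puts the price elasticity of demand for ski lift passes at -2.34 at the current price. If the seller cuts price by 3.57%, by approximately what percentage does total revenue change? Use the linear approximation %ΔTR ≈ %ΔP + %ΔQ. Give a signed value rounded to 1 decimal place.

%ΔQ ≈ Ed × %ΔP = (-2.34) × (-3.57%) = +8.3538%
%ΔTR ≈ %ΔP + %ΔQ = (-3.57%) + (+8.3538%) = +4.7838%

+4.8%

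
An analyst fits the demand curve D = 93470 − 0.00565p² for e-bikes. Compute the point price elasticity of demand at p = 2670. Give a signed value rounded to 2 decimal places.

dD/dp = −2·0.00565·p = -30.171. At p = 2670, D = 53191.715.
Ed = (dD/dp)·(p/D) = (-30.171) × (2670/53191.715) = -1.5144…

-1.51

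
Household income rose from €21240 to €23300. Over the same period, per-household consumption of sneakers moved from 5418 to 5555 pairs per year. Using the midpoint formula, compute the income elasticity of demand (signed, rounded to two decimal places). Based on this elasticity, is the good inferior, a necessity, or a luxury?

%ΔQ = (5555 − 5418)/[( 5418 + 5555)/2] = 137/5486.5 = 0.024970…
%ΔIncome = (23300 − 21240)/[( 21240 + 23300)/2] = 2060/22270 = 0.092501…
E_income = (137/5486.5) / (2060/22270) = 0.2699…
0 < E_income < 1 ⇒ normal good, necessity.

0.27; necessity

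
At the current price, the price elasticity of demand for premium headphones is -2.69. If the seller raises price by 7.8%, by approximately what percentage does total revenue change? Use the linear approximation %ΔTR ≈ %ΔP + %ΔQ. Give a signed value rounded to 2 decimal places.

-13.18%

%ΔQ ≈ Ed × %ΔP = (-2.69) × (+7.8%) = -20.9820%
%ΔTR ≈ %ΔP + %ΔQ = (+7.8%) + (-20.9820%) = -13.1820%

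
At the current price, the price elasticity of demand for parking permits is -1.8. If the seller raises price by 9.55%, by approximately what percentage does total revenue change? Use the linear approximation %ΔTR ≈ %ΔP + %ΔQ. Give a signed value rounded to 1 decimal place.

-7.6%

%ΔQ ≈ Ed × %ΔP = (-1.8) × (+9.55%) = -17.1900%
%ΔTR ≈ %ΔP + %ΔQ = (+9.55%) + (-17.1900%) = -7.6400%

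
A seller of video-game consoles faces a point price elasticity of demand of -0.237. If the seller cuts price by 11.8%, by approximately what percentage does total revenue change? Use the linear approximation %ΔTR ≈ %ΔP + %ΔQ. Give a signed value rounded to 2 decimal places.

%ΔQ ≈ Ed × %ΔP = (-0.237) × (-11.8%) = +2.7966%
%ΔTR ≈ %ΔP + %ΔQ = (-11.8%) + (+2.7966%) = -9.0034%

-9.00%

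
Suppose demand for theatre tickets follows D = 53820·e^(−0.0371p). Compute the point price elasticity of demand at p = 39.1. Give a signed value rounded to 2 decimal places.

dD/dp = −0.0371·D = -468.086. At p = 39.1, D = 12616.9.
Ed = (dD/dp)·(p/D) = (-468.086) × (39.1/12616.9) = -1.4506…

-1.45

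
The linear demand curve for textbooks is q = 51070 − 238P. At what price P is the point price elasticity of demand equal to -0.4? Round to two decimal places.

61.31

Ed = −238P/(51070 − 238P). Set this equal to -0.4:
238P = 0.4·(51070 − 238P) ⇒ 238P(1 + 0.4) = 0.4·51070
P = 0.4·51070 / (238·1.4) = 61.3085…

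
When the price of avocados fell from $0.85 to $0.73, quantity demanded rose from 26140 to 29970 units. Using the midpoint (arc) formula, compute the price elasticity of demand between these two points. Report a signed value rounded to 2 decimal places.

-0.90

%ΔQ = (29970 − 26140) / [(26140 + 29970)/2] = 3830/28055 = 0.136517…
%ΔP = (0.73 − 0.85) / [(0.85 + 0.73)/2] = -0.12/0.79 = -0.151898…
Arc Ed = %ΔQ / %ΔP = (3830/28055) / (-0.12/0.79) = -0.8987…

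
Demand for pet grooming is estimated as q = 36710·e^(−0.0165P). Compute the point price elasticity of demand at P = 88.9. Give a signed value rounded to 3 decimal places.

-1.467

dq/dP = −0.0165·q = -139.709. At P = 88.9, q = 8467.19.
Ed = (dq/dP)·(P/q) = (-139.709) × (88.9/8467.19) = -1.46685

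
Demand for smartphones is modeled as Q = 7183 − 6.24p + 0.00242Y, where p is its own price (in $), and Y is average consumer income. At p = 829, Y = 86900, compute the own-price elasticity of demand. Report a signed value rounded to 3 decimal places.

-2.330

At the given values, Q = 7183 − 6.24(829) + 0.00242(86900) = 2220.338.
∂Q/∂p = −6.24.
E = (-6.24) × (829/2220.338) = -2.32980…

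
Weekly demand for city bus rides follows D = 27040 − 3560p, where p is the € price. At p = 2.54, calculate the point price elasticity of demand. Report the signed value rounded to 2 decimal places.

-0.50

dD/dp = −3560. At p = 2.54, D = 27040 − 3560(2.54) = 17997.6.
Ed = (dD/dp)·(p/D) = −3560 × (2.54/17997.6) = -0.5024…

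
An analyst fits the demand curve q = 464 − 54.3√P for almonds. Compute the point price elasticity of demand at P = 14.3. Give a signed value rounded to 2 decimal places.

-0.40

dq/dP = −54.3/(2√P) = -7.17963. At P = 14.3, q = 258.663.
Ed = (dq/dP)·(P/q) = (-7.17963) × (14.3/258.663) = -0.3969…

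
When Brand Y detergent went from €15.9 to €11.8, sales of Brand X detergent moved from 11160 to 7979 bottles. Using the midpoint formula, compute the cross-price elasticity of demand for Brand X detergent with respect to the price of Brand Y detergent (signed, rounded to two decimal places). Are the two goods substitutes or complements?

1.12; substitutes

%ΔQ_{Brand X detergent} = (7979 − 11160)/avg = -3181/9569.5 = -0.332410…
%ΔP_{Brand Y detergent} = (11.8 − 15.9)/avg = -4.1/13.85 = -0.296028…
E_cross = (-3181/9569.5) / (-4.1/13.85) = 1.1228…
E_cross > 0 ⇒ the goods are substitutes.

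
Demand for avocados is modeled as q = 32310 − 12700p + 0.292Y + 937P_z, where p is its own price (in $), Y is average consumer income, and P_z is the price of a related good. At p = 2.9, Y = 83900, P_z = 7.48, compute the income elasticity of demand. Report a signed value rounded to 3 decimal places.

At the given values, q = 32310 − 12700(2.9) + 0.292(83900) + 937(7.48) = 26987.56.
∂q/∂Y = 0.292.
E = (0.292) × (83900/26987.56) = 0.90778…

0.908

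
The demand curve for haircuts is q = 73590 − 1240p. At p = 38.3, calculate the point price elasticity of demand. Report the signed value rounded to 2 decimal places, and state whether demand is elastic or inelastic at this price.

dq/dp = −1240. At p = 38.3, q = 73590 − 1240(38.3) = 26098.
Ed = (dq/dp)·(p/q) = −1240 × (38.3/26098) = -1.8197…
|Ed| = 1.82 > 1, so demand is elastic.

-1.82; elastic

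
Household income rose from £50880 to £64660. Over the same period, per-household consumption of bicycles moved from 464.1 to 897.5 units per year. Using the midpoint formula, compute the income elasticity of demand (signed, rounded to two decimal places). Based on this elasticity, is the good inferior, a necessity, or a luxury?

%ΔQ = (897.5 − 464.1)/[( 464.1 + 897.5)/2] = 433.4/680.8 = 0.636603…
%ΔIncome = (64660 − 50880)/[( 50880 + 64660)/2] = 13780/57770 = 0.238532…
E_income = (433.4/680.8) / (13780/57770) = 2.6688…
E_income > 1 ⇒ normal good, luxury.

2.67; luxury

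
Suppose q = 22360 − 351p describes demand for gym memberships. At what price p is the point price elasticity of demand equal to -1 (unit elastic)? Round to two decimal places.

Ed = −351p/(22360 − 351p). Set this equal to -1:
351p = 1·(22360 − 351p) ⇒ 351p(1 + 1) = 1·22360
p = 1·22360 / (351·2) = 31.8518…

31.85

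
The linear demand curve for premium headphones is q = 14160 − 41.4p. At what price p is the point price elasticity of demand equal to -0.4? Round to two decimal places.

Ed = −41.4p/(14160 − 41.4p). Set this equal to -0.4:
41.4p = 0.4·(14160 − 41.4p) ⇒ 41.4p(1 + 0.4) = 0.4·14160
p = 0.4·14160 / (41.4·1.4) = 97.7225…

97.72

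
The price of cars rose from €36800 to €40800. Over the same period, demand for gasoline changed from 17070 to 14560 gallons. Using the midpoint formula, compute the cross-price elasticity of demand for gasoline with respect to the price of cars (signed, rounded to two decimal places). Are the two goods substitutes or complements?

%ΔQ_{gasoline} = (14560 − 17070)/avg = -2510/15815 = -0.158710…
%ΔP_{cars} = (40800 − 36800)/avg = 4000/38800 = 0.103092…
E_cross = (-2510/15815) / (4000/38800) = -1.5394…
E_cross < 0 ⇒ the goods are complements.

-1.54; complements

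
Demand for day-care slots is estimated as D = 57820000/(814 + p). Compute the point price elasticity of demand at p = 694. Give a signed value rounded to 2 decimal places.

dD/dp = −57820000/(814 + p)² = -25.4258. At p = 694, D = 38342.2.
Ed = (dD/dp)·(p/D) = (-25.4258) × (694/38342.2) = -0.4602…

-0.46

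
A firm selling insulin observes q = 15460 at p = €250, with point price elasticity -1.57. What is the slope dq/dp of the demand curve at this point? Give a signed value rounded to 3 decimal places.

-97.089

Ed = (dq/dp)·(p/q) ⇒ dq/dp = Ed·q/p = (-1.57)·15460/250 = -97.0888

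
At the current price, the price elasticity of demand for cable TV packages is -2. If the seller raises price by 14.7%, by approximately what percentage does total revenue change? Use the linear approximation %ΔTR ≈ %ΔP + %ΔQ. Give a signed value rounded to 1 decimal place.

%ΔQ ≈ Ed × %ΔP = (-2) × (+14.7%) = -29.4000%
%ΔTR ≈ %ΔP + %ΔQ = (+14.7%) + (-29.4000%) = -14.7000%

-14.7%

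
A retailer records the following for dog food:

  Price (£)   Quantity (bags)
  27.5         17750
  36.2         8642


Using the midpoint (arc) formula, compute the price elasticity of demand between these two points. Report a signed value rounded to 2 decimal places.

-2.53

%ΔQ = (8642 − 17750) / [(17750 + 8642)/2] = -9108/13196 = -0.690209…
%ΔP = (36.2 − 27.5) / [(27.5 + 36.2)/2] = 8.7/31.85 = 0.273155…
Arc Ed = %ΔQ / %ΔP = (-9108/13196) / (8.7/31.85) = -2.5268…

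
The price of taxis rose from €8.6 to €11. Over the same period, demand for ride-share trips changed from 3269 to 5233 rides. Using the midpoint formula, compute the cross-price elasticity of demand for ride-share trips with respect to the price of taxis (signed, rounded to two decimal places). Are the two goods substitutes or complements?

%ΔQ_{ride-share trips} = (5233 − 3269)/avg = 1964/4251 = 0.462008…
%ΔP_{taxis} = (11 − 8.6)/avg = 2.4/9.8 = 0.244897…
E_cross = (1964/4251) / (2.4/9.8) = 1.8865…
E_cross > 0 ⇒ the goods are substitutes.

1.89; substitutes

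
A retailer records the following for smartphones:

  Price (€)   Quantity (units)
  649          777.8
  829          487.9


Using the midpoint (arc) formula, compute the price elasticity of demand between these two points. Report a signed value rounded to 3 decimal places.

-1.881

%ΔQ = (487.9 − 777.8) / [(777.8 + 487.9)/2] = -289.9/632.85 = -0.458086…
%ΔP = (829 − 649) / [(649 + 829)/2] = 180/739 = 0.243572…
Arc Ed = %ΔQ / %ΔP = (-289.9/632.85) / (180/739) = -1.88069…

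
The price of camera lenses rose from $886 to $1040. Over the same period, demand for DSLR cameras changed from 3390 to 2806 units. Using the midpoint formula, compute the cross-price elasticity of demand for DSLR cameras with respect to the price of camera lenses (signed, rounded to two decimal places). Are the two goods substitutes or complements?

%ΔQ_{DSLR cameras} = (2806 − 3390)/avg = -584/3098 = -0.188508…
%ΔP_{camera lenses} = (1040 − 886)/avg = 154/963 = 0.159916…
E_cross = (-584/3098) / (154/963) = -1.1787…
E_cross < 0 ⇒ the goods are complements.

-1.18; complements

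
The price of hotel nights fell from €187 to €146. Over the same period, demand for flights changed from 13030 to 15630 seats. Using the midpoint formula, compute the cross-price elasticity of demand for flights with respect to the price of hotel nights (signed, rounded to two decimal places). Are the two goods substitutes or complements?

-0.74; complements

%ΔQ_{flights} = (15630 − 13030)/avg = 2600/14330 = 0.181437…
%ΔP_{hotel nights} = (146 − 187)/avg = -41/166.5 = -0.246246…
E_cross = (2600/14330) / (-41/166.5) = -0.7368…
E_cross < 0 ⇒ the goods are complements.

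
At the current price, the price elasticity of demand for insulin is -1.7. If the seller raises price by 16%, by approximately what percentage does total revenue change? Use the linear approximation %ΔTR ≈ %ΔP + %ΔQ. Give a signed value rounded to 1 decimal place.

-11.2%

%ΔQ ≈ Ed × %ΔP = (-1.7) × (+16%) = -27.2000%
%ΔTR ≈ %ΔP + %ΔQ = (+16%) + (-27.2000%) = -11.2000%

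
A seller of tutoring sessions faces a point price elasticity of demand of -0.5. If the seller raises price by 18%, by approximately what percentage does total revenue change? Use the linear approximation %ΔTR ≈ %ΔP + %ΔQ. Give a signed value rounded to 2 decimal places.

%ΔQ ≈ Ed × %ΔP = (-0.5) × (+18%) = -9.0000%
%ΔTR ≈ %ΔP + %ΔQ = (+18%) + (-9.0000%) = +9.0000%

+9.00%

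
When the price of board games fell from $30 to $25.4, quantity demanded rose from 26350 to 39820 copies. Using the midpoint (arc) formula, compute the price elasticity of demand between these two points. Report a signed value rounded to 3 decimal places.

%ΔQ = (39820 − 26350) / [(26350 + 39820)/2] = 13470/33085 = 0.407133…
%ΔP = (25.4 − 30) / [(30 + 25.4)/2] = -4.6/27.7 = -0.166064…
Arc Ed = %ΔQ / %ΔP = (13470/33085) / (-4.6/27.7) = -2.45164…

-2.452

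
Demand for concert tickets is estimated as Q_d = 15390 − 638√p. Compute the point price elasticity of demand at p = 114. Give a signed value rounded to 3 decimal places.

dQ_d/dp = −638/(2√p) = -29.8771. At p = 114, Q_d = 8578.02.
Ed = (dQ_d/dp)·(p/Q_d) = (-29.8771) × (114/8578.02) = -0.39705…

-0.397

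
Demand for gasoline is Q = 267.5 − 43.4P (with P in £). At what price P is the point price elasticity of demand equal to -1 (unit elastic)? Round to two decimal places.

Ed = −43.4P/(267.5 − 43.4P). Set this equal to -1:
43.4P = 1·(267.5 − 43.4P) ⇒ 43.4P(1 + 1) = 1·267.5
P = 1·267.5 / (43.4·2) = 3.0817…

3.08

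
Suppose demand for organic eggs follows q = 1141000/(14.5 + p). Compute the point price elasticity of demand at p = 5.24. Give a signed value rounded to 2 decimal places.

dq/dp = −1141000/(14.5 + p)² = -2928.14. At p = 5.24, q = 57801.4.
Ed = (dq/dp)·(p/q) = (-2928.14) × (5.24/57801.4) = -0.2654…

-0.27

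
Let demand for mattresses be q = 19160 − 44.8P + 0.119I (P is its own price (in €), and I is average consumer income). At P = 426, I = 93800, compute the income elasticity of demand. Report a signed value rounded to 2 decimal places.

At the given values, q = 19160 − 44.8(426) + 0.119(93800) = 11237.4.
∂q/∂I = 0.119.
E = (0.119) × (93800/11237.4) = 0.9933…

0.99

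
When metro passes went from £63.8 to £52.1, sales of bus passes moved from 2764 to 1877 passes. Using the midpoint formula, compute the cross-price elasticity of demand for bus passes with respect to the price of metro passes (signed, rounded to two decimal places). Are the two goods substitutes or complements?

%ΔQ_{bus passes} = (1877 − 2764)/avg = -887/2320.5 = -0.382245…
%ΔP_{metro passes} = (52.1 − 63.8)/avg = -11.7/57.95 = -0.201898…
E_cross = (-887/2320.5) / (-11.7/57.95) = 1.8932…
E_cross > 0 ⇒ the goods are substitutes.

1.89; substitutes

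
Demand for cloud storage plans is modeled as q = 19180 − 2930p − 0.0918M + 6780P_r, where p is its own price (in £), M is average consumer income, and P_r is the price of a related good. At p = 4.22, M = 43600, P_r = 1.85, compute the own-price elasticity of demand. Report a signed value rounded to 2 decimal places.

-0.81

At the given values, q = 19180 − 2930(4.22) − 0.0918(43600) + 6780(1.85) = 15355.92.
∂q/∂p = −2930.
E = (-2930) × (4.22/15355.92) = -0.8052…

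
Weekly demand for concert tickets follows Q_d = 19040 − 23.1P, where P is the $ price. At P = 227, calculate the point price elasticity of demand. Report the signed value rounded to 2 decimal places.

dQ_d/dP = −23.1. At P = 227, Q_d = 19040 − 23.1(227) = 13796.3.
Ed = (dQ_d/dP)·(P/Q_d) = −23.1 × (227/13796.3) = -0.3800…

-0.38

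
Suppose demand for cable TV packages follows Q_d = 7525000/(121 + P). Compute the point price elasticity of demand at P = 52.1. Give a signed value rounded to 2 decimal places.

dQ_d/dP = −7525000/(121 + P)² = -251.138. At P = 52.1, Q_d = 43472.
Ed = (dQ_d/dP)·(P/Q_d) = (-251.138) × (52.1/43472) = -0.3009…

-0.30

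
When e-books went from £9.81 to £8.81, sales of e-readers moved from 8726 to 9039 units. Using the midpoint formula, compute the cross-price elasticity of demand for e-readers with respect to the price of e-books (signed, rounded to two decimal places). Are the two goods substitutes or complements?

%ΔQ_{e-readers} = (9039 − 8726)/avg = 313/8882.5 = 0.035237…
%ΔP_{e-books} = (8.81 − 9.81)/avg = -1/9.31 = -0.107411…
E_cross = (313/8882.5) / (-1/9.31) = -0.3280…
E_cross < 0 ⇒ the goods are complements.

-0.33; complements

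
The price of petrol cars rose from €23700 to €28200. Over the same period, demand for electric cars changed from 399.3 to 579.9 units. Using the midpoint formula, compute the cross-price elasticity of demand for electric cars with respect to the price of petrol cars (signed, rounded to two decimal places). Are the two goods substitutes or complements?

2.13; substitutes

%ΔQ_{electric cars} = (579.9 − 399.3)/avg = 180.6/489.6 = 0.368872…
%ΔP_{petrol cars} = (28200 − 23700)/avg = 4500/25950 = 0.173410…
E_cross = (180.6/489.6) / (4500/25950) = 2.1271…
E_cross > 0 ⇒ the goods are substitutes.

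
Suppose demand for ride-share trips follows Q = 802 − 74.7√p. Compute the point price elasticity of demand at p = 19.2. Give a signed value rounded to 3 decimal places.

-0.345

dQ/dp = −74.7/(2√p) = -8.52393. At p = 19.2, Q = 474.681.
Ed = (dQ/dp)·(p/Q) = (-8.52393) × (19.2/474.681) = -0.34477…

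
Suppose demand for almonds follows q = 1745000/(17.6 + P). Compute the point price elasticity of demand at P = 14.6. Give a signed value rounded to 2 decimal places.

-0.45

dq/dP = −1745000/(17.6 + P)² = -1683. At P = 14.6, q = 54192.5.
Ed = (dq/dP)·(P/q) = (-1683) × (14.6/54192.5) = -0.4534…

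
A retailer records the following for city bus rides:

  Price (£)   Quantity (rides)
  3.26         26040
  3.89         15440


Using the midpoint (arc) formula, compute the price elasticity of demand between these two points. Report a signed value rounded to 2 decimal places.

-2.90

%ΔQ = (15440 − 26040) / [(26040 + 15440)/2] = -10600/20740 = -0.511089…
%ΔP = (3.89 − 3.26) / [(3.26 + 3.89)/2] = 0.63/3.575 = 0.176223…
Arc Ed = %ΔQ / %ΔP = (-10600/20740) / (0.63/3.575) = -2.9002…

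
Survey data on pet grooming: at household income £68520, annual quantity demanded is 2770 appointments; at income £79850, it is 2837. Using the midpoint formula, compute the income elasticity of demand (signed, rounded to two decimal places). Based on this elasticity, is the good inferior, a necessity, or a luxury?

0.16; necessity

%ΔQ = (2837 − 2770)/[( 2770 + 2837)/2] = 67/2803.5 = 0.023898…
%ΔIncome = (79850 − 68520)/[( 68520 + 79850)/2] = 11330/74185 = 0.152726…
E_income = (67/2803.5) / (11330/74185) = 0.1564…
0 < E_income < 1 ⇒ normal good, necessity.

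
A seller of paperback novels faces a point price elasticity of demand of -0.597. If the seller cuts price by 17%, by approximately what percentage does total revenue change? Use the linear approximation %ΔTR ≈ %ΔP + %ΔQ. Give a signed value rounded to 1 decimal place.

-6.9%

%ΔQ ≈ Ed × %ΔP = (-0.597) × (-17%) = +10.1490%
%ΔTR ≈ %ΔP + %ΔQ = (-17%) + (+10.1490%) = -6.8510%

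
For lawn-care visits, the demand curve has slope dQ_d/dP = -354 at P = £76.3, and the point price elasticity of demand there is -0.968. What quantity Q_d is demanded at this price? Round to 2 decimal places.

Ed = (dQ_d/dP)·(P/Q_d) ⇒ Q_d = (dQ_d/dP)·P/Ed = (-354)·76.3/(-0.968) = 27903.0991…

27903.10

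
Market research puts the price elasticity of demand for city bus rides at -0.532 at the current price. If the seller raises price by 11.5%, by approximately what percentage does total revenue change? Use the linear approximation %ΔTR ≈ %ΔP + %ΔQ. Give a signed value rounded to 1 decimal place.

+5.4%

%ΔQ ≈ Ed × %ΔP = (-0.532) × (+11.5%) = -6.1180%
%ΔTR ≈ %ΔP + %ΔQ = (+11.5%) + (-6.1180%) = +5.3820%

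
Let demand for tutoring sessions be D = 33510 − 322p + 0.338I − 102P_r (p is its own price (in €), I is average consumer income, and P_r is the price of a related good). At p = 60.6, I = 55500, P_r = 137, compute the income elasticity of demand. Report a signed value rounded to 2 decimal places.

1.00

At the given values, D = 33510 − 322(60.6) + 0.338(55500) − 102(137) = 18781.8.
∂D/∂I = 0.338.
E = (0.338) × (55500/18781.8) = 0.9987…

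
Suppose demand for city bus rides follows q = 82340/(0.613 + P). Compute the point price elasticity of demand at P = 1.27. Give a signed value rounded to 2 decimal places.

-0.67

dq/dP = −82340/(0.613 + P)² = -23222.6. At P = 1.27, q = 43728.1.
Ed = (dq/dP)·(P/q) = (-23222.6) × (1.27/43728.1) = -0.6744…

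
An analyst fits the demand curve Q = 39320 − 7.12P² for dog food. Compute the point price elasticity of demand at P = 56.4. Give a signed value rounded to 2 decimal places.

-2.72

dQ/dP = −2·7.12·P = -803.136. At P = 56.4, Q = 16671.5648.
Ed = (dQ/dP)·(P/Q) = (-803.136) × (56.4/16671.5648) = -2.7170…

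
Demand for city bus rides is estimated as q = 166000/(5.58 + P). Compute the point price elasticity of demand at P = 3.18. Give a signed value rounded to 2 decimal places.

dq/dP = −166000/(5.58 + P)² = -2163.22. At P = 3.18, q = 18949.8.
Ed = (dq/dP)·(P/q) = (-2163.22) × (3.18/18949.8) = -0.3630…

-0.36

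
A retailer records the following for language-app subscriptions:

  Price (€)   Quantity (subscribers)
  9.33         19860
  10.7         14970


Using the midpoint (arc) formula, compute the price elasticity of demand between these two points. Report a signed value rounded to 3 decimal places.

%ΔQ = (14970 − 19860) / [(19860 + 14970)/2] = -4890/17415 = -0.280792…
%ΔP = (10.7 − 9.33) / [(9.33 + 10.7)/2] = 1.37/10.015 = 0.136794…
Arc Ed = %ΔQ / %ΔP = (-4890/17415) / (1.37/10.015) = -2.05265…

-2.053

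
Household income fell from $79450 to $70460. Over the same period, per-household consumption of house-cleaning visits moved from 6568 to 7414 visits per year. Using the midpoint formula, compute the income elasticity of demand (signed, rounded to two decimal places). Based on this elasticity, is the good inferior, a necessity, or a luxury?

-1.01; inferior

%ΔQ = (7414 − 6568)/[( 6568 + 7414)/2] = 846/6991 = 0.121012…
%ΔIncome = (70460 − 79450)/[( 79450 + 70460)/2] = -8990/74955 = -0.119938…
E_income = (846/6991) / (-8990/74955) = -1.0089…
E_income < 0 ⇒ inferior good.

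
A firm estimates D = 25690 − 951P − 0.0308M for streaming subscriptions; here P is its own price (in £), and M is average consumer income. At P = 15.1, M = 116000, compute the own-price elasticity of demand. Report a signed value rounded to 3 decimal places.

-1.851

At the given values, D = 25690 − 951(15.1) − 0.0308(116000) = 7757.1.
∂D/∂P = −951.
E = (-951) × (15.1/7757.1) = -1.85122…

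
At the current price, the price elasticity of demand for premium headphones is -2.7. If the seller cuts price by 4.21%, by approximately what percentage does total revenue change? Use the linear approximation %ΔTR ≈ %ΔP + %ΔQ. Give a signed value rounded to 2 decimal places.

+7.16%

%ΔQ ≈ Ed × %ΔP = (-2.7) × (-4.21%) = +11.3670%
%ΔTR ≈ %ΔP + %ΔQ = (-4.21%) + (+11.3670%) = +7.1570%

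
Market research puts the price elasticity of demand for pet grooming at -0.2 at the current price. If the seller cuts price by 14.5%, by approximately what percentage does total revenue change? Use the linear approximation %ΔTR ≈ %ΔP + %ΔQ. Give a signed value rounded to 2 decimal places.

-11.60%

%ΔQ ≈ Ed × %ΔP = (-0.2) × (-14.5%) = +2.9000%
%ΔTR ≈ %ΔP + %ΔQ = (-14.5%) + (+2.9000%) = -11.6000%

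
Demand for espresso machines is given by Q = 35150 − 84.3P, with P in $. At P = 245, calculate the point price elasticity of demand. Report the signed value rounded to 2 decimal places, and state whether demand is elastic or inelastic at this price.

dQ/dP = −84.3. At P = 245, Q = 35150 − 84.3(245) = 14496.5.
Ed = (dQ/dP)·(P/Q) = −84.3 × (245/14496.5) = -1.4247…
|Ed| = 1.42 > 1, so demand is elastic.

-1.42; elastic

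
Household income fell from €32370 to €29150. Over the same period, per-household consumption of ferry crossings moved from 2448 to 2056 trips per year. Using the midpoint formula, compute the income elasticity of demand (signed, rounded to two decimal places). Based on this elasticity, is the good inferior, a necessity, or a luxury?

1.66; luxury

%ΔQ = (2056 − 2448)/[( 2448 + 2056)/2] = -392/2252 = -0.174067…
%ΔIncome = (29150 − 32370)/[( 32370 + 29150)/2] = -3220/30760 = -0.104681…
E_income = (-392/2252) / (-3220/30760) = 1.6628…
E_income > 1 ⇒ normal good, luxury.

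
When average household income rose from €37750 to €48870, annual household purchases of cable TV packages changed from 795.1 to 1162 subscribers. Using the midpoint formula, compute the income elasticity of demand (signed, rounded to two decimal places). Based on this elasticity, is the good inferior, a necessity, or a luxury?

%ΔQ = (1162 − 795.1)/[( 795.1 + 1162)/2] = 366.9/978.55 = 0.374942…
%ΔIncome = (48870 − 37750)/[( 37750 + 48870)/2] = 11120/43310 = 0.256753…
E_income = (366.9/978.55) / (11120/43310) = 1.4603…
E_income > 1 ⇒ normal good, luxury.

1.46; luxury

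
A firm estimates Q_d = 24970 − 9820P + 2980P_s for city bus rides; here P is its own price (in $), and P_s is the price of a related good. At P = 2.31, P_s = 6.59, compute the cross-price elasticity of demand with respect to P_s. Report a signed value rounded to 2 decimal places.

At the given values, Q_d = 24970 − 9820(2.31) + 2980(6.59) = 21924.
∂Q_d/∂P_s = 2980.
E = (2980) × (6.59/21924) = 0.8957…

0.90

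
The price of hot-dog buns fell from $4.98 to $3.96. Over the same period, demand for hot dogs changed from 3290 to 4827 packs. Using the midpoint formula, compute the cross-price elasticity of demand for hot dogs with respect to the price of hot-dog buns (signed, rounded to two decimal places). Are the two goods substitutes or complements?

%ΔQ_{hot dogs} = (4827 − 3290)/avg = 1537/4058.5 = 0.378711…
%ΔP_{hot-dog buns} = (3.96 − 4.98)/avg = -1.02/4.47 = -0.228187…
E_cross = (1537/4058.5) / (-1.02/4.47) = -1.6596…
E_cross < 0 ⇒ the goods are complements.

-1.66; complements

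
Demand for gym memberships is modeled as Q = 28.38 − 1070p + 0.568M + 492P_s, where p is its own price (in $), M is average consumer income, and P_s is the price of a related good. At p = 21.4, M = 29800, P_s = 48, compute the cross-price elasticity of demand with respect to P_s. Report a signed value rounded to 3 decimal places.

1.336

At the given values, Q = 28.38 − 1070(21.4) + 0.568(29800) + 492(48) = 17672.78.
∂Q/∂P_s = 492.
E = (492) × (48/17672.78) = 1.33629…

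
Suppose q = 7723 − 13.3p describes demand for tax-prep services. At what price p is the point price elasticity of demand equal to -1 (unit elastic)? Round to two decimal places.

Ed = −13.3p/(7723 − 13.3p). Set this equal to -1:
13.3p = 1·(7723 − 13.3p) ⇒ 13.3p(1 + 1) = 1·7723
p = 1·7723 / (13.3·2) = 290.3383…

290.34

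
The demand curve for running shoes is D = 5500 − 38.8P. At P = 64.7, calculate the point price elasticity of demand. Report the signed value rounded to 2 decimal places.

-0.84

dD/dP = −38.8. At P = 64.7, D = 5500 − 38.8(64.7) = 2989.64.
Ed = (dD/dP)·(P/D) = −38.8 × (64.7/2989.64) = -0.8396…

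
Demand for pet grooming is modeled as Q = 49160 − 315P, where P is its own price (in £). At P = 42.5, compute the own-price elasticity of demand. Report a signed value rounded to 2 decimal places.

-0.37

At the given values, Q = 49160 − 315(42.5) = 35772.5.
∂Q/∂P = −315.
E = (-315) × (42.5/35772.5) = -0.3742…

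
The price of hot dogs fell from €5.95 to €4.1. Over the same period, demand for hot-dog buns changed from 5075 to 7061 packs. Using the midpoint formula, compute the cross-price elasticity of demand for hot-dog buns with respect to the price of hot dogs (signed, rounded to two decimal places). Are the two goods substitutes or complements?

%ΔQ_{hot-dog buns} = (7061 − 5075)/avg = 1986/6068 = 0.327290…
%ΔP_{hot dogs} = (4.1 − 5.95)/avg = -1.85/5.025 = -0.368159…
E_cross = (1986/6068) / (-1.85/5.025) = -0.8889…
E_cross < 0 ⇒ the goods are complements.

-0.89; complements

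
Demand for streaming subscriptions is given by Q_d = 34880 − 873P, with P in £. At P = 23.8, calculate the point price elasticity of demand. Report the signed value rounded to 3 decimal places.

dQ_d/dP = −873. At P = 23.8, Q_d = 34880 − 873(23.8) = 14102.6.
Ed = (dQ_d/dP)·(P/Q_d) = −873 × (23.8/14102.6) = -1.47330…

-1.473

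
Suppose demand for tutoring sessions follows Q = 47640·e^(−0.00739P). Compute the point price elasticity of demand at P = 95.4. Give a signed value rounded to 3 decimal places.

dQ/dP = −0.00739·Q = -173.955. At P = 95.4, Q = 23539.2.
Ed = (dQ/dP)·(P/Q) = (-173.955) × (95.4/23539.2) = -0.70500…

-0.705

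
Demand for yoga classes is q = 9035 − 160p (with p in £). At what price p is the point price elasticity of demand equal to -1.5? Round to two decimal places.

33.88

Ed = −160p/(9035 − 160p). Set this equal to -1.5:
160p = 1.5·(9035 − 160p) ⇒ 160p(1 + 1.5) = 1.5·9035
p = 1.5·9035 / (160·2.5) = 33.8812…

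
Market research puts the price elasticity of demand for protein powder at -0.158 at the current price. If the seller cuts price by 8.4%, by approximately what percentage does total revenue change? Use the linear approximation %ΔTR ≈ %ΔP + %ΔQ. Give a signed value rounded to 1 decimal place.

-7.1%

%ΔQ ≈ Ed × %ΔP = (-0.158) × (-8.4%) = +1.3272%
%ΔTR ≈ %ΔP + %ΔQ = (-8.4%) + (+1.3272%) = -7.0728%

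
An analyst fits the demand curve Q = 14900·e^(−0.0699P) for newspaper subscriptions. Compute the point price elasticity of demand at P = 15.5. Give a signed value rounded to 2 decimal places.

-1.08

dQ/dP = −0.0699·Q = -352.474. At P = 15.5, Q = 5042.55.
Ed = (dQ/dP)·(P/Q) = (-352.474) × (15.5/5042.55) = -1.0834…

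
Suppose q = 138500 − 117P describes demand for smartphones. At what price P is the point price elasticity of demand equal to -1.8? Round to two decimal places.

760.99

Ed = −117P/(138500 − 117P). Set this equal to -1.8:
117P = 1.8·(138500 − 117P) ⇒ 117P(1 + 1.8) = 1.8·138500
P = 1.8·138500 / (117·2.8) = 760.9890…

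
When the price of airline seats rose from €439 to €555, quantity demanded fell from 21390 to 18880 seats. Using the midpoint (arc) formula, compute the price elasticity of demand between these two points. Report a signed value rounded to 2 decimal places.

%ΔQ = (18880 − 21390) / [(21390 + 18880)/2] = -2510/20135 = -0.124658…
%ΔP = (555 − 439) / [(439 + 555)/2] = 116/497 = 0.233400…
Arc Ed = %ΔQ / %ΔP = (-2510/20135) / (116/497) = -0.5340…

-0.53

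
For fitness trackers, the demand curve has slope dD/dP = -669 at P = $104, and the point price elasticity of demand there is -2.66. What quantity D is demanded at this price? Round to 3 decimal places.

Ed = (dD/dP)·(P/D) ⇒ D = (dD/dP)·P/Ed = (-669)·104/(-2.66) = 26156.39097…

26156.391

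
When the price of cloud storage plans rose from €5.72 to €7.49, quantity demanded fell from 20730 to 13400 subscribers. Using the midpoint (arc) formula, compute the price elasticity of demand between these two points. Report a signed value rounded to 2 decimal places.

-1.60

%ΔQ = (13400 − 20730) / [(20730 + 13400)/2] = -7330/17065 = -0.429534…
%ΔP = (7.49 − 5.72) / [(5.72 + 7.49)/2] = 1.77/6.605 = 0.267978…
Arc Ed = %ΔQ / %ΔP = (-7330/17065) / (1.77/6.605) = -1.6028…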